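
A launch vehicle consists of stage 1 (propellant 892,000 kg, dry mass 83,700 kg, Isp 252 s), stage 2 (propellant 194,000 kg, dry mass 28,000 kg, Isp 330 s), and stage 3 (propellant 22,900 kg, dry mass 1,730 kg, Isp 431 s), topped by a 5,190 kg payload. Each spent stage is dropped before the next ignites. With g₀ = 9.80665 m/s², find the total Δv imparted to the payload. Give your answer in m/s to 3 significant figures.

Ignition mass of stage 1 = 892,000+83,700 + 194,000+28,000 + 22,900+1,730 + 5,190 = 1,227,520 kg.
Stage 1: m₀ = 1,227,520 kg, m_f = 1,227,520 − 892,000 = 335,520 kg; Δv = 252×9.80665×ln(3.659) = 2471.3×1.2971 ≈ 3205 m/s.
Stage 2: m₀ = 251,820 kg, m_f = 251,820 − 194,000 = 57,820 kg; Δv = 330×9.80665×ln(4.355) = 3236.2×1.4714 ≈ 4762 m/s.
Stage 3: m₀ = 29,820 kg, m_f = 29,820 − 22,900 = 6,920 kg; Δv = 431×9.80665×ln(4.309) = 4226.7×1.4608 ≈ 6174 m/s.
Total Δv = 3205 + 4762 + 6174 = 14141 m/s.

Δv ≈ 14100 m/s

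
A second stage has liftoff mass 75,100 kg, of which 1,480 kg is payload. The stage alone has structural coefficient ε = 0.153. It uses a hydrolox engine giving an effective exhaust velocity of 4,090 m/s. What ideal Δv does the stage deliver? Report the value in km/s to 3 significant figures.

Stage wet mass = m₀ − payload = 75,100 − 1,480 = 73,620 kg.
Stage dry mass = ε × stage wet mass = 0.153 × 73,620 = 11,263.9 kg.
Burnout mass m_f = stage dry + payload = 11,263.9 + 1,480 = 12,743.9 kg.
Δv = v_e · ln(75,100/12,743.9) = 4090.0 × ln(5.893) = 4090.0 × 1.7738 ≈ 7255 m/s.

Δv ≈ 7.25 km/s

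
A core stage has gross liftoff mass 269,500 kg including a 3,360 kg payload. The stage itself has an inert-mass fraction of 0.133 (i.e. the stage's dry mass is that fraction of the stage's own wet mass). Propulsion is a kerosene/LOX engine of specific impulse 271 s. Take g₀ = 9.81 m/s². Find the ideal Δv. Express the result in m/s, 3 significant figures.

Δv ≈ 5160 m/s

Stage wet mass = m₀ − payload = 269,500 − 3,360 = 266,140 kg.
Stage dry mass = ε × stage wet mass = 0.133 × 266,140 = 35,396.6 kg.
Burnout mass m_f = stage dry + payload = 35,396.6 + 3,360 = 38,756.6 kg.
v_e = Isp · g₀ = 271 × 9.81 = 2658.5 m/s.
Rocket equation: Δv = v_e · ln(269,500/38,756.6) = 2658.5 × ln(6.954) = 2658.5 × 1.9393 ≈ 5156 m/s.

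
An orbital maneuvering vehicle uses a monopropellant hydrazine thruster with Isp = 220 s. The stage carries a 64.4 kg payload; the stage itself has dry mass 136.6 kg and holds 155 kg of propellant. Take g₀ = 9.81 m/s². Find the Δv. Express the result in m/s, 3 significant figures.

v_e = Isp · g₀ = 220 × 9.81 = 2158.2 m/s.
m₀ = payload + dry + propellant = 64.4 + 136.6 + 155 = 356 kg.
m_f = payload + dry = 64.4 + 136.6 = 201 kg.
By the Tsiolkovsky rocket equation, Δv = v_e · ln(m₀/m_f) = 2158.2 × ln(1.771) = 2158.2 × 0.5716 ≈ 1233.7 m/s.

Δv ≈ 1230 m/s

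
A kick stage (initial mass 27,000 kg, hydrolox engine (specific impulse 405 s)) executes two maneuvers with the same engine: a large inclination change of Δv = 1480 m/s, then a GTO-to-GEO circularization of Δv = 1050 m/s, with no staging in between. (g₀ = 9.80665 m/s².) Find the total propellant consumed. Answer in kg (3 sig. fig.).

v_e = Isp · g₀ = 405 × 9.80665 = 3971.7 m/s.
After the first burn: m = 27000 × exp(−1480/3971.7) = 27000 × 0.68892 = 18,600.8 kg.
After the second burn: m = 18,600.8 × exp(−1050/3971.7) = 18,600.8 × 0.76769 = 14,279.6 kg.
Total propellant = m₀ − m_final = 27000 − 14,279.6 = 12,720.4 kg.

total propellant consumed ≈ 12700 kg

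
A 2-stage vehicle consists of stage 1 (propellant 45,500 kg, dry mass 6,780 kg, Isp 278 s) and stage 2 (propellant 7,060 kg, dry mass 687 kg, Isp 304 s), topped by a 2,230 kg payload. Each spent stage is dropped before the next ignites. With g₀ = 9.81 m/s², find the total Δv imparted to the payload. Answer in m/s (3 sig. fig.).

Ignition mass of stage 1 = 45,500+6,780 + 7,060+687 + 2,230 = 62,257 kg.
Stage 1: m₀ = 62,257 kg, m_f = 62,257 − 45,500 = 16,757 kg; Δv = 278×9.81×ln(3.715) = 2727.2×1.3125 ≈ 3579 m/s.
Stage 2: m₀ = 9,977 kg, m_f = 9,977 − 7,060 = 2,917 kg; Δv = 304×9.81×ln(3.42) = 2982.2×1.2297 ≈ 3667 m/s.
Total Δv = 3579 + 3667 = 7246 m/s.

Δv ≈ 7250 m/s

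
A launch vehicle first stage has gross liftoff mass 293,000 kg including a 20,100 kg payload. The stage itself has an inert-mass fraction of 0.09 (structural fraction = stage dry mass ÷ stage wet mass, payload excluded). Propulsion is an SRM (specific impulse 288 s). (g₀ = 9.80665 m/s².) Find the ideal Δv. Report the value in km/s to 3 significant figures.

Δv ≈ 5.31 km/s

Stage wet mass = m₀ − payload = 293,000 − 20,100 = 272,900 kg.
Stage dry mass = ε × stage wet mass = 0.09 × 272,900 = 24,561 kg.
Burnout mass m_f = stage dry + payload = 24,561 + 20,100 = 44,661 kg.
v_e = Isp · g₀ = 288 × 9.80665 = 2824.3 m/s.
Δv = v_e · ln(293,000/44,661) = 2824.3 × ln(6.561) = 2824.3 × 1.8811 ≈ 5313 m/s.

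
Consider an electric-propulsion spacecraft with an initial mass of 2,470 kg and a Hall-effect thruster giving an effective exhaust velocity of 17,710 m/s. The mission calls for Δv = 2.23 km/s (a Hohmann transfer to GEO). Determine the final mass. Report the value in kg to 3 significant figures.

final mass ≈ 2180 kg

Using Δv = v_e ln(m₀/m_f): m₀/m_f = exp(Δv / v_e) = exp(2230 / 17710.0) = exp(0.1259) = 1.1342.
m_f = m₀ / 1.1342 = 2,470 / 1.1342 = 2,177.75 kg.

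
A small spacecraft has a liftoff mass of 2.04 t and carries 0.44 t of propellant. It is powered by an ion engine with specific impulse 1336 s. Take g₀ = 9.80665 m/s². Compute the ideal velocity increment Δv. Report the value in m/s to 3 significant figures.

Δv ≈ 3180 m/s

v_e = Isp · g₀ = 1336 × 9.80665 = 13101.7 m/s.
m_f = m₀ − m_prop = 2.04 − 0.44 = 1.6 t.
By the Tsiolkovsky rocket equation, Δv = v_e · ln(m₀/m_f) = 13101.7 × ln(1.275) = 13101.7 × 0.2429 ≈ 3183.0 m/s.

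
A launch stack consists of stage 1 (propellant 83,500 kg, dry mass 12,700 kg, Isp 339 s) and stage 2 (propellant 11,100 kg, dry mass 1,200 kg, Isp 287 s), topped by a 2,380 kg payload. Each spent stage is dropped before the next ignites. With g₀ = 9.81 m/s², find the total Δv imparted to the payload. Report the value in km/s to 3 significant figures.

Ignition mass of stage 1 = 83,500+12,700 + 11,100+1,200 + 2,380 = 110,880 kg.
Stage 1: m₀ = 110,880 kg, m_f = 110,880 − 83,500 = 27,380 kg; Δv = 339×9.81×ln(4.05) = 3325.6×1.3986 ≈ 4651 m/s.
Stage 2: m₀ = 14,680 kg, m_f = 14,680 − 11,100 = 3,580 kg; Δv = 287×9.81×ln(4.101) = 2815.5×1.4111 ≈ 3973 m/s.
Total Δv = 4651 + 3973 = 8624 m/s.

Δv ≈ 8.62 km/s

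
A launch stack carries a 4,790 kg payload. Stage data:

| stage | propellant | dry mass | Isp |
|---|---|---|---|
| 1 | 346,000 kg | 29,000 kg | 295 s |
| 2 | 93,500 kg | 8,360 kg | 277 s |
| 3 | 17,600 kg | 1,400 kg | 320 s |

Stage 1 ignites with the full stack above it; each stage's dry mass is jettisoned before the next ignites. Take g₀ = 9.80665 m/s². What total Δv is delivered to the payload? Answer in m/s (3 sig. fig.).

Ignition mass of stage 1 = 346,000+29,000 + 93,500+8,360 + 17,600+1,400 + 4,790 = 500,650 kg.
Stage 1: m₀ = 500,650 kg, m_f = 500,650 − 346,000 = 154,650 kg; Δv = 295×9.80665×ln(3.237) = 2893.0×1.1747 ≈ 3398 m/s.
Stage 2: m₀ = 125,650 kg, m_f = 125,650 − 93,500 = 32,150 kg; Δv = 277×9.80665×ln(3.908) = 2716.4×1.3631 ≈ 3703 m/s.
Stage 3: m₀ = 23,790 kg, m_f = 23,790 − 17,600 = 6,190 kg; Δv = 320×9.80665×ln(3.843) = 3138.1×1.3463 ≈ 4225 m/s.
Total Δv = 3398 + 3703 + 4225 = 11326 m/s.

Δv ≈ 11300 m/s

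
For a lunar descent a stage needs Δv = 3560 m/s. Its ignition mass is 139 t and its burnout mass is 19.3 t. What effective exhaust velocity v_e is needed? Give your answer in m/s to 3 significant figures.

v_e ≈ 1800 m/s

ln(m₀/m_f) = ln(139000/19300) = ln(7.202) = 1.9744.
Using Δv = v_e ln(m₀/m_f): v_e = Δv / ln(m₀/m_f) = 3560 / 1.9744 = 1803.1 m/s.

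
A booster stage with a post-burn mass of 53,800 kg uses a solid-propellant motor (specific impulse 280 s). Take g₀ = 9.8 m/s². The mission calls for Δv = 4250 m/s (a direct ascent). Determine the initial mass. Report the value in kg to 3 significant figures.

v_e = Isp · g₀ = 280 × 9.8 = 2744.0 m/s.
From the ideal rocket equation, m₀/m_f = exp(Δv / v_e) = exp(4250 / 2744.0) = exp(1.5488) = 4.7060.
m₀ = m_f × 4.7060 = 53,800 × 4.7060 = 253,183 kg.

initial mass ≈ 253000 kg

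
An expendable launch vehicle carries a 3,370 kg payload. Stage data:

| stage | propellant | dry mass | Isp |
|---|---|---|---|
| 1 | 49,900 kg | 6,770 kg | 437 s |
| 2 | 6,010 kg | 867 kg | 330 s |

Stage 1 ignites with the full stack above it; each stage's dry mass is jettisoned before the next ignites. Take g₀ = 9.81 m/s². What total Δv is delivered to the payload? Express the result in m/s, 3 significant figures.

Δv ≈ 8730 m/s

Ignition mass of stage 1 = 49,900+6,770 + 6,010+867 + 3,370 = 66,917 kg.
Stage 1: m₀ = 66,917 kg, m_f = 66,917 − 49,900 = 17,017 kg; Δv = 437×9.81×ln(3.932) = 4287.0×1.3692 ≈ 5870 m/s.
Stage 2: m₀ = 10,247 kg, m_f = 10,247 − 6,010 = 4,237 kg; Δv = 330×9.81×ln(2.418) = 3237.3×0.8831 ≈ 2859 m/s.
Total Δv = 5870 + 2859 = 8729 m/s.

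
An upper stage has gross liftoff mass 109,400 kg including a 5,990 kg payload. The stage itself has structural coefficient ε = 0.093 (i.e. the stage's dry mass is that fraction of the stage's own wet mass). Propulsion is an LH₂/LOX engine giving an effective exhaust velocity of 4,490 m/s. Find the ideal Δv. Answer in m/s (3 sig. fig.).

Δv ≈ 8740 m/s

Stage wet mass = m₀ − payload = 109,400 − 5,990 = 103,410 kg.
Stage dry mass = ε × stage wet mass = 0.093 × 103,410 = 9,617.13 kg.
Burnout mass m_f = stage dry + payload = 9,617.13 + 5,990 = 15,607.13 kg.
Rocket equation: Δv = v_e · ln(109,400/15,607.13) = 4490.0 × ln(7.01) = 4490.0 × 1.9473 ≈ 8743 m/s.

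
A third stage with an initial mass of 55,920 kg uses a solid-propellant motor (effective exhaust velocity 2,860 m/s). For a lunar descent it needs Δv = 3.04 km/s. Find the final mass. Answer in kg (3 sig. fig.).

final mass ≈ 19300 kg

m₀/m_f = exp(Δv / v_e) = exp(3040 / 2860.0) = exp(1.0629) = 2.8949.
m_f = m₀ / 2.8949 = 55,920 / 2.8949 = 19,316.7 kg.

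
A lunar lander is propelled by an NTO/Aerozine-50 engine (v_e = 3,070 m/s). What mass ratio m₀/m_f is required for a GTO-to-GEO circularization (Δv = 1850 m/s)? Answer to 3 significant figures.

By the Tsiolkovsky rocket equation, m₀/m_f = exp(Δv / v_e) = exp(1850 / 3070.0) = exp(0.6026) = 1.8269.

mass ratio ≈ 1.83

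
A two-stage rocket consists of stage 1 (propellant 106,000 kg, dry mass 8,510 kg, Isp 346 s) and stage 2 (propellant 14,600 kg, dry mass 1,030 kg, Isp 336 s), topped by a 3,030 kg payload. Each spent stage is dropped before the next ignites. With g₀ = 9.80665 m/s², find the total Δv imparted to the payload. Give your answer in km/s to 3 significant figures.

Δv ≈ 10.4 km/s

Ignition mass of stage 1 = 106,000+8,510 + 14,600+1,030 + 3,030 = 133,170 kg.
Stage 1: m₀ = 133,170 kg, m_f = 133,170 − 106,000 = 27,170 kg; Δv = 346×9.80665×ln(4.901) = 3393.1×1.5895 ≈ 5393 m/s.
Stage 2: m₀ = 18,660 kg, m_f = 18,660 − 14,600 = 4,060 kg; Δv = 336×9.80665×ln(4.596) = 3295.0×1.5252 ≈ 5026 m/s.
Total Δv = 5393 + 5026 = 10419 m/s.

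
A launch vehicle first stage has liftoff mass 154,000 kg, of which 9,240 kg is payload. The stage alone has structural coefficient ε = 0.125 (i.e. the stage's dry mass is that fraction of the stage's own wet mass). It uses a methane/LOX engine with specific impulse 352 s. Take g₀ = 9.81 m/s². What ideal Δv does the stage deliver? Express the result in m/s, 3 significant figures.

Δv ≈ 5970 m/s

Stage wet mass = m₀ − payload = 154,000 − 9,240 = 144,760 kg.
Stage dry mass = ε × stage wet mass = 0.125 × 144,760 = 18,095 kg.
Burnout mass m_f = stage dry + payload = 18,095 + 9,240 = 27,335 kg.
v_e = Isp · g₀ = 352 × 9.81 = 3453.1 m/s.
Rocket equation: Δv = v_e · ln(154,000/27,335) = 3453.1 × ln(5.634) = 3453.1 × 1.7288 ≈ 5970 m/s.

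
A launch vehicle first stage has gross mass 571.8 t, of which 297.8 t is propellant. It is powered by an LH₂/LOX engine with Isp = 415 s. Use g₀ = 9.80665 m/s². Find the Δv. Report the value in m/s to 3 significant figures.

v_e = Isp · g₀ = 415 × 9.80665 = 4069.8 m/s.
m_f = m₀ − m_prop = 571.8 − 297.8 = 274 t.
By the Tsiolkovsky rocket equation, Δv = v_e · ln(m₀/m_f) = 4069.8 × ln(2.087) = 4069.8 × 0.7357 ≈ 2994.0 m/s.

Δv ≈ 2990 m/s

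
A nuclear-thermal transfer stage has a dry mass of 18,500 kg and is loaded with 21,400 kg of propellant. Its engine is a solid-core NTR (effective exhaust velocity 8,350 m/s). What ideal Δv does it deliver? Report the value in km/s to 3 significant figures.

Δv ≈ 6.42 km/s

m₀ = m_dry + m_prop = 18,500 + 21,400 = 39,900 kg.
Δv = v_e · ln(m₀/m_f) = 8350.0 × ln(2.157) = 8350.0 × 0.7686 ≈ 6417.9 m/s.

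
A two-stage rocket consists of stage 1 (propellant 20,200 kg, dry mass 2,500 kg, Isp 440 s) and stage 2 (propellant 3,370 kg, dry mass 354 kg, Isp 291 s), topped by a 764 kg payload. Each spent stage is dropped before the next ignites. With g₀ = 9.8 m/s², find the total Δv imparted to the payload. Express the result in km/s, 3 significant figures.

Ignition mass of stage 1 = 20,200+2,500 + 3,370+354 + 764 = 27,188 kg.
Stage 1: m₀ = 27,188 kg, m_f = 27,188 − 20,200 = 6,988 kg; Δv = 440×9.8×ln(3.891) = 4312.0×1.3586 ≈ 5858 m/s.
Stage 2: m₀ = 4,488 kg, m_f = 4,488 − 3,370 = 1,118 kg; Δv = 291×9.8×ln(4.014) = 2851.8×1.3899 ≈ 3964 m/s.
Total Δv = 5858 + 3964 = 9822 m/s.

Δv ≈ 9.82 km/s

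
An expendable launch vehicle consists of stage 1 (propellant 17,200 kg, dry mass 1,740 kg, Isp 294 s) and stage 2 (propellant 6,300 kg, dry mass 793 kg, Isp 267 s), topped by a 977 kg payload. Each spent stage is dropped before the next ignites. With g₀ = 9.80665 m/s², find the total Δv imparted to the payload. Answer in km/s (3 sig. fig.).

Ignition mass of stage 1 = 17,200+1,740 + 6,300+793 + 977 = 27,010 kg.
Stage 1: m₀ = 27,010 kg, m_f = 27,010 − 17,200 = 9,810 kg; Δv = 294×9.80665×ln(2.753) = 2883.2×1.0128 ≈ 2920 m/s.
Stage 2: m₀ = 8,070 kg, m_f = 8,070 − 6,300 = 1,770 kg; Δv = 267×9.80665×ln(4.559) = 2618.4×1.5172 ≈ 3973 m/s.
Total Δv = 2920 + 3973 = 6893 m/s.

Δv ≈ 6.89 km/s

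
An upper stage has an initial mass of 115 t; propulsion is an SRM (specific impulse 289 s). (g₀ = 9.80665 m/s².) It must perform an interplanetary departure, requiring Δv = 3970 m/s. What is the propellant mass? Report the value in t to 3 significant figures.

propellant mass ≈ 86.7 t

v_e = Isp · g₀ = 289 × 9.80665 = 2834.1 m/s.
m₀/m_f = exp(Δv / v_e) = exp(3970 / 2834.1) = exp(1.4008) = 4.0584.
m_f = 115 / 4.0584 = 28.3363 t, so propellant = m₀ − m_f = 115 − 28.3363 = 86.6637 t.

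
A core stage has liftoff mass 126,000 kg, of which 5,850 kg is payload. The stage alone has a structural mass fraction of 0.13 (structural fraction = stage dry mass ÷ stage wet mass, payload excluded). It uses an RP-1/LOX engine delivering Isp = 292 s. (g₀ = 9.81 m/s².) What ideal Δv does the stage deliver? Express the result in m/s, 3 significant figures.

Δv ≈ 5070 m/s

Stage wet mass = m₀ − payload = 126,000 − 5,850 = 120,150 kg.
Stage dry mass = ε × stage wet mass = 0.13 × 120,150 = 15,619.5 kg.
Burnout mass m_f = stage dry + payload = 15,619.5 + 5,850 = 21,469.5 kg.
v_e = Isp · g₀ = 292 × 9.81 = 2864.5 m/s.
Using Δv = v_e ln(m₀/m_f): Δv = v_e · ln(126,000/21,469.5) = 2864.5 × ln(5.869) = 2864.5 × 1.7696 ≈ 5069 m/s.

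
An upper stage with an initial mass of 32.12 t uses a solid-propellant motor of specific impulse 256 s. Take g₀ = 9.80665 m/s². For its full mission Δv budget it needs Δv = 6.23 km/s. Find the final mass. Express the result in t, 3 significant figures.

v_e = Isp · g₀ = 256 × 9.80665 = 2510.5 m/s.
m₀/m_f = exp(Δv / v_e) = exp(6230 / 2510.5) = exp(2.4816) = 11.9601.
m_f = m₀ / 11.9601 = 32.12 / 11.9601 = 2.6856 t.

final mass ≈ 2.69 t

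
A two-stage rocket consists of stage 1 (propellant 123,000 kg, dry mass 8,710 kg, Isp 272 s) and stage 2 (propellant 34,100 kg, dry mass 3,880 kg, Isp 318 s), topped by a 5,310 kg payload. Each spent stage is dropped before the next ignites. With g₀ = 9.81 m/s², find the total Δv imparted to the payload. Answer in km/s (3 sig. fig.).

Δv ≈ 8.07 km/s

Ignition mass of stage 1 = 123,000+8,710 + 34,100+3,880 + 5,310 = 175,000 kg.
Stage 1: m₀ = 175,000 kg, m_f = 175,000 − 123,000 = 52,000 kg; Δv = 272×9.81×ln(3.365) = 2668.3×1.2135 ≈ 3238 m/s.
Stage 2: m₀ = 43,290 kg, m_f = 43,290 − 34,100 = 9,190 kg; Δv = 318×9.81×ln(4.711) = 3119.6×1.5498 ≈ 4835 m/s.
Total Δv = 3238 + 4835 = 8073 m/s.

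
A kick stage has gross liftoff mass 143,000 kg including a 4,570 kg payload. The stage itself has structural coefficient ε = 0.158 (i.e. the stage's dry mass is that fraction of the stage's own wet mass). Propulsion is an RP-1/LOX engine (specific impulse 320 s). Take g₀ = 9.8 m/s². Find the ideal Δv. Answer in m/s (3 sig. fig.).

Δv ≈ 5290 m/s

Stage wet mass = m₀ − payload = 143,000 − 4,570 = 138,430 kg.
Stage dry mass = ε × stage wet mass = 0.158 × 138,430 = 21,871.9 kg.
Burnout mass m_f = stage dry + payload = 21,871.9 + 4,570 = 26,441.9 kg.
v_e = Isp · g₀ = 320 × 9.8 = 3136.0 m/s.
Δv = v_e · ln(143,000/26,441.9) = 3136.0 × ln(5.408) = 3136.0 × 1.6879 ≈ 5293 m/s.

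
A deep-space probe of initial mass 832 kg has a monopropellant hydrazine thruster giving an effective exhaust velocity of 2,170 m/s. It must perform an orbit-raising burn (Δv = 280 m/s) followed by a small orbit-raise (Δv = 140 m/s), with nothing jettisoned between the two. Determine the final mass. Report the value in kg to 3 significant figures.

final mass ≈ 686 kg

After the first burn: m = 832 × exp(−280/2170.0) = 832 × 0.87895 = 731.286 kg.
After the second burn: m = 731.286 × exp(−140/2170.0) = 731.286 × 0.93752 = 685.595 kg.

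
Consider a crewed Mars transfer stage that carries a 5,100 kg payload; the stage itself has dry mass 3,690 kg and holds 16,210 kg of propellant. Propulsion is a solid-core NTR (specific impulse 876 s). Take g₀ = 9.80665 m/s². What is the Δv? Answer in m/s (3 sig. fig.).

v_e = Isp · g₀ = 876 × 9.80665 = 8590.6 m/s.
m₀ = payload + dry + propellant = 5,100 + 3,690 + 16,210 = 25,000 kg.
m_f = payload + dry = 5,100 + 3,690 = 8,790 kg.
Δv = v_e · ln(m₀/m_f) = 8590.6 × ln(2.844) = 8590.6 × 1.0453 ≈ 8979.4 m/s.

Δv ≈ 8980 m/s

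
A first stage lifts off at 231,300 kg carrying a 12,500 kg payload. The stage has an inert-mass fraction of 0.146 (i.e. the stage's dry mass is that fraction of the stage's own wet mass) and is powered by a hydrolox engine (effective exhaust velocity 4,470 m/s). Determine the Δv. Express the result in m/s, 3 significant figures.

Δv ≈ 7370 m/s

Stage wet mass = m₀ − payload = 231,300 − 12,500 = 218,800 kg.
Stage dry mass = ε × stage wet mass = 0.146 × 218,800 = 31,944.8 kg.
Burnout mass m_f = stage dry + payload = 31,944.8 + 12,500 = 44,444.8 kg.
Δv = v_e · ln(231,300/44,444.8) = 4470.0 × ln(5.204) = 4470.0 × 1.6495 ≈ 7373 m/s.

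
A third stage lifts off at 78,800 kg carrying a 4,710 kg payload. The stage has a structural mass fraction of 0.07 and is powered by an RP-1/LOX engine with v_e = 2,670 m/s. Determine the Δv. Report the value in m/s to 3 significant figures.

Stage wet mass = m₀ − payload = 78,800 − 4,710 = 74,090 kg.
Stage dry mass = ε × stage wet mass = 0.07 × 74,090 = 5,186.3 kg.
Burnout mass m_f = stage dry + payload = 5,186.3 + 4,710 = 9,896.3 kg.
Δv = v_e · ln(78,800/9,896.3) = 2670.0 × ln(7.963) = 2670.0 × 2.0748 ≈ 5540 m/s.

Δv ≈ 5540 m/s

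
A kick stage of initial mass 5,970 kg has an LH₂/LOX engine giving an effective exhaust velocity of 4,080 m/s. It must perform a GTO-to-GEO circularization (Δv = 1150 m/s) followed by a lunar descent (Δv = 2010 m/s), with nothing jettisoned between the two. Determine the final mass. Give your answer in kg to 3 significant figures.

After the first burn: m = 5970 × exp(−1150/4080.0) = 5970 × 0.75438 = 4,503.65 kg.
After the second burn: m = 4,503.65 × exp(−2010/4080.0) = 4,503.65 × 0.61101 = 2,751.78 kg.

final mass ≈ 2750 kg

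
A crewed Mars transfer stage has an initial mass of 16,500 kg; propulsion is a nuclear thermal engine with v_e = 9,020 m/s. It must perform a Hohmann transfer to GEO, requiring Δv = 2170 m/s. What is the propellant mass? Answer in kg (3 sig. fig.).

propellant mass ≈ 3530 kg

m₀/m_f = exp(Δv / v_e) = exp(2170 / 9020.0) = exp(0.2406) = 1.2720.
m_f = 16,500 / 1.2720 = 12,971.7 kg, so propellant = m₀ − m_f = 16,500 − 12,971.7 = 3,528.3 kg.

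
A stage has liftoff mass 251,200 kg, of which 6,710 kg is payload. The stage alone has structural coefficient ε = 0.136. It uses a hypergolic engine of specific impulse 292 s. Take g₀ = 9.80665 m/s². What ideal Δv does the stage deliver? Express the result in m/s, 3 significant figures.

Stage wet mass = m₀ − payload = 251,200 − 6,710 = 244,490 kg.
Stage dry mass = ε × stage wet mass = 0.136 × 244,490 = 33,250.6 kg.
Burnout mass m_f = stage dry + payload = 33,250.6 + 6,710 = 39,960.6 kg.
v_e = Isp · g₀ = 292 × 9.80665 = 2863.5 m/s.
Δv = v_e · ln(251,200/39,960.6) = 2863.5 × ln(6.286) = 2863.5 × 1.8384 ≈ 5264 m/s.

Δv ≈ 5260 m/s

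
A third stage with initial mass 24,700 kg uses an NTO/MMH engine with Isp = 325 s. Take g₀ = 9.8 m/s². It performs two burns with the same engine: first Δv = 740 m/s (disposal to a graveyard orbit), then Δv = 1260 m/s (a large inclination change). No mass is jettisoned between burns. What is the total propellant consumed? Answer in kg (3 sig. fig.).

v_e = Isp · g₀ = 325 × 9.8 = 3185.0 m/s.
After the first burn: m = 24700 × exp(−740/3185.0) = 24700 × 0.79268 = 19,579.2 kg.
After the second burn: m = 19,579.2 × exp(−1260/3185.0) = 19,579.2 × 0.67327 = 13,182.1 kg.
Total propellant = m₀ − m_final = 24700 − 13,182.1 = 11,517.9 kg.

total propellant consumed ≈ 11500 kg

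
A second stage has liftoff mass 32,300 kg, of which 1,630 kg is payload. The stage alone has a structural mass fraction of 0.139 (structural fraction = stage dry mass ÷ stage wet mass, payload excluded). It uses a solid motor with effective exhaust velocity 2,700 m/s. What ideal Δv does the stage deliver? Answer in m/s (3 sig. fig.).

Δv ≈ 4590 m/s

Stage wet mass = m₀ − payload = 32,300 − 1,630 = 30,670 kg.
Stage dry mass = ε × stage wet mass = 0.139 × 30,670 = 4,263.13 kg.
Burnout mass m_f = stage dry + payload = 4,263.13 + 1,630 = 5,893.13 kg.
Using Δv = v_e ln(m₀/m_f): Δv = v_e · ln(32,300/5,893.13) = 2700.0 × ln(5.481) = 2700.0 × 1.7013 ≈ 4593 m/s.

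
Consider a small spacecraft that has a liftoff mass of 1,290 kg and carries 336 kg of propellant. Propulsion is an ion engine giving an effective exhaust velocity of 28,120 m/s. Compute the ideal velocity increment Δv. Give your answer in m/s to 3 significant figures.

Δv ≈ 8480 m/s

m_f = m₀ − m_prop = 1,290 − 336 = 954 kg.
Δv = v_e · ln(m₀/m_f) = 28120.0 × ln(1.352) = 28120.0 × 0.3017 ≈ 8484.8 m/s.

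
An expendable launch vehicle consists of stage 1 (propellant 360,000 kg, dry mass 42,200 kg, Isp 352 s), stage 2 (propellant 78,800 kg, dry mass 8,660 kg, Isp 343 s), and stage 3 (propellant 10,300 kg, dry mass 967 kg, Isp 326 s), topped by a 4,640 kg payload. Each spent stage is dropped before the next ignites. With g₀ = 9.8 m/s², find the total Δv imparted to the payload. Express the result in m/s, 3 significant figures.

Ignition mass of stage 1 = 360,000+42,200 + 78,800+8,660 + 10,300+967 + 4,640 = 505,567 kg.
Stage 1: m₀ = 505,567 kg, m_f = 505,567 − 360,000 = 145,567 kg; Δv = 352×9.8×ln(3.473) = 3449.6×1.2450 ≈ 4295 m/s.
Stage 2: m₀ = 103,367 kg, m_f = 103,367 − 78,800 = 24,567 kg; Δv = 343×9.8×ln(4.208) = 3361.4×1.4369 ≈ 4830 m/s.
Stage 3: m₀ = 15,907 kg, m_f = 15,907 − 10,300 = 5,607 kg; Δv = 326×9.8×ln(2.837) = 3194.8×1.0427 ≈ 3331 m/s.
Total Δv = 4295 + 4830 + 3331 = 12456 m/s.

Δv ≈ 12500 m/s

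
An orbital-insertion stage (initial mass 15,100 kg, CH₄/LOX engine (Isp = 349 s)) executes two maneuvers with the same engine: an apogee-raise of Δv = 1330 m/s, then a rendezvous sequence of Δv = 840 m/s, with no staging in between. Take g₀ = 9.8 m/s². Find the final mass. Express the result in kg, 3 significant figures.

v_e = Isp · g₀ = 349 × 9.8 = 3420.2 m/s.
After the first burn: m = 15100 × exp(−1330/3420.2) = 15100 × 0.67782 = 10,235.1 kg.
After the second burn: m = 10,235.1 × exp(−840/3420.2) = 10,235.1 × 0.78224 = 8,006.3 kg.

final mass ≈ 8010 kg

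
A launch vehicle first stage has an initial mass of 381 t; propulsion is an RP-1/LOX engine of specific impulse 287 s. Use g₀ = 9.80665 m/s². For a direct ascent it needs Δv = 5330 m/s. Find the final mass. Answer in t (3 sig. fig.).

v_e = Isp · g₀ = 287 × 9.80665 = 2814.5 m/s.
m₀/m_f = exp(Δv / v_e) = exp(5330 / 2814.5) = exp(1.8938) = 6.6443.
m_f = m₀ / 6.6443 = 381 / 6.6443 = 57.3424 t.

final mass ≈ 57.3 t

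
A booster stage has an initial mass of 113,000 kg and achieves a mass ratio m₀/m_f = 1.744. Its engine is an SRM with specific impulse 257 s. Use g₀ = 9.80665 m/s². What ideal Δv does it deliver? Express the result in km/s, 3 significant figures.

v_e = Isp · g₀ = 257 × 9.80665 = 2520.3 m/s.
From the ideal rocket equation, Δv = v_e · ln(1.744) = 2520.3 × 0.5562 ≈ 1401.7 m/s.

Δv ≈ 1.40 km/s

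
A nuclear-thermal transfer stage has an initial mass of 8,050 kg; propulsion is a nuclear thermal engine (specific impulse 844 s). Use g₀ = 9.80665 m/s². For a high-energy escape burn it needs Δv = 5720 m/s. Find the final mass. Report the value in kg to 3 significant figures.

final mass ≈ 4030 kg

v_e = Isp · g₀ = 844 × 9.80665 = 8276.8 m/s.
m₀/m_f = exp(Δv / v_e) = exp(5720 / 8276.8) = exp(0.6911) = 1.9959.
m_f = m₀ / 1.9959 = 8,050 / 1.9959 = 4,033.27 kg.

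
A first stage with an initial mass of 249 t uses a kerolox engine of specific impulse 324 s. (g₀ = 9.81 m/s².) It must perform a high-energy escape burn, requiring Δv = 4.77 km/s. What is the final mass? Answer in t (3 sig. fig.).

final mass ≈ 55.5 t

v_e = Isp · g₀ = 324 × 9.81 = 3178.4 m/s.
Using Δv = v_e ln(m₀/m_f): m₀/m_f = exp(Δv / v_e) = exp(4770 / 3178.4) = exp(1.5007) = 4.4850.
m_f = m₀ / 4.4850 = 249 / 4.4850 = 55.5184 t.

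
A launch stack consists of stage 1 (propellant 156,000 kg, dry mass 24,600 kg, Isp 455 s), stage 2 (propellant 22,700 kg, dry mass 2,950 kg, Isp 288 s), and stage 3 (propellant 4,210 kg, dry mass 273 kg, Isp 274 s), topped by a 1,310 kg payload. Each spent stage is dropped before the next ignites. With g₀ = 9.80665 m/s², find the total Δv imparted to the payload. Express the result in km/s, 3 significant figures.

Δv ≈ 13.0 km/s

Ignition mass of stage 1 = 156,000+24,600 + 22,700+2,950 + 4,210+273 + 1,310 = 212,043 kg.
Stage 1: m₀ = 212,043 kg, m_f = 212,043 − 156,000 = 56,043 kg; Δv = 455×9.80665×ln(3.784) = 4462.0×1.3307 ≈ 5937 m/s.
Stage 2: m₀ = 31,443 kg, m_f = 31,443 − 22,700 = 8,743 kg; Δv = 288×9.80665×ln(3.596) = 2824.3×1.2799 ≈ 3615 m/s.
Stage 3: m₀ = 5,793 kg, m_f = 5,793 − 4,210 = 1,583 kg; Δv = 274×9.80665×ln(3.66) = 2687.0×1.2973 ≈ 3486 m/s.
Total Δv = 5937 + 3615 + 3486 = 13038 m/s.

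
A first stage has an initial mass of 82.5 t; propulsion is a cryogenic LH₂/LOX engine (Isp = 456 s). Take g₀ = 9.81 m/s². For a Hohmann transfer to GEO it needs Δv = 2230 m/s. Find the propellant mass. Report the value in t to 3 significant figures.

v_e = Isp · g₀ = 456 × 9.81 = 4473.4 m/s.
m₀/m_f = exp(Δv / v_e) = exp(2230 / 4473.4) = exp(0.4985) = 1.6463.
m_f = 82.5 / 1.6463 = 50.1124 t, so propellant = m₀ − m_f = 82.5 − 50.1124 = 32.3876 t.

propellant mass ≈ 32.4 t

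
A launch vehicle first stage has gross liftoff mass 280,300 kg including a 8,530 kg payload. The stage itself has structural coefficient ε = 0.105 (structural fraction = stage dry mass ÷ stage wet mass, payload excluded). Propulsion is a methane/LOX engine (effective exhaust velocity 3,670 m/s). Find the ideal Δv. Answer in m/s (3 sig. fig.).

Stage wet mass = m₀ − payload = 280,300 − 8,530 = 271,770 kg.
Stage dry mass = ε × stage wet mass = 0.105 × 271,770 = 28,535.9 kg.
Burnout mass m_f = stage dry + payload = 28,535.9 + 8,530 = 37,065.9 kg.
Rocket equation: Δv = v_e · ln(280,300/37,065.9) = 3670.0 × ln(7.562) = 3670.0 × 2.0232 ≈ 7425 m/s.

Δv ≈ 7430 m/s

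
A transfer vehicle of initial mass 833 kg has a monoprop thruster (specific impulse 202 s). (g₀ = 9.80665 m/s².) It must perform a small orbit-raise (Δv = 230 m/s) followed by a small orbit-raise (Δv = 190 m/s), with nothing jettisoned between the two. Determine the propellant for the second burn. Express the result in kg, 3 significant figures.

propellant for the second burn ≈ 67.8 kg

v_e = Isp · g₀ = 202 × 9.80665 = 1980.9 m/s.
After the first burn: m = 833 × exp(−230/1980.9) = 833 × 0.89038 = 741.687 kg.
After the second burn: m = 741.687 × exp(−190/1980.9) = 741.687 × 0.90854 = 673.852 kg.
Second-burn propellant = 741.687 − 673.852 = 67.835 kg.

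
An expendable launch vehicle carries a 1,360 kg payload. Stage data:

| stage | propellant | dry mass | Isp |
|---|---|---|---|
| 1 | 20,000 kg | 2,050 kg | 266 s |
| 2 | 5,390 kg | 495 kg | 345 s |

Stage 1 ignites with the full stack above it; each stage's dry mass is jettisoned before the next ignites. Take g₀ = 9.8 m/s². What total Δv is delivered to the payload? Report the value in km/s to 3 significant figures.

Δv ≈ 7.60 km/s

Ignition mass of stage 1 = 20,000+2,050 + 5,390+495 + 1,360 = 29,295 kg.
Stage 1: m₀ = 29,295 kg, m_f = 29,295 − 20,000 = 9,295 kg; Δv = 266×9.8×ln(3.152) = 2606.8×1.1479 ≈ 2992 m/s.
Stage 2: m₀ = 7,245 kg, m_f = 7,245 − 5,390 = 1,855 kg; Δv = 345×9.8×ln(3.906) = 3381.0×1.3624 ≈ 4606 m/s.
Total Δv = 2992 + 4606 = 7598 m/s.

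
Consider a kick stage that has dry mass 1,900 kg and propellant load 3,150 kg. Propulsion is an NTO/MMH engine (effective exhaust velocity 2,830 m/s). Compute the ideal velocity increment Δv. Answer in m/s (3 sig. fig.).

Δv ≈ 2770 m/s

m₀ = m_dry + m_prop = 1,900 + 3,150 = 5,050 kg.
From the ideal rocket equation, Δv = v_e · ln(m₀/m_f) = 2830.0 × ln(2.658) = 2830.0 × 0.9775 ≈ 2766.4 m/s.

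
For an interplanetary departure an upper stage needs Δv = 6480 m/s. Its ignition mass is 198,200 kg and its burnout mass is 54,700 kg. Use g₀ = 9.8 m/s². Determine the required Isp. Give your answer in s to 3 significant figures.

ln(m₀/m_f) = ln(198200/54700) = ln(3.623) = 1.2874.
v_e = Δv / ln(m₀/m_f) = 6480 / 1.2874 = 5033.4 m/s.
Isp = v_e / g₀ = 5033.4 / 9.8 = 513.6 s.

Isp ≈ 514 s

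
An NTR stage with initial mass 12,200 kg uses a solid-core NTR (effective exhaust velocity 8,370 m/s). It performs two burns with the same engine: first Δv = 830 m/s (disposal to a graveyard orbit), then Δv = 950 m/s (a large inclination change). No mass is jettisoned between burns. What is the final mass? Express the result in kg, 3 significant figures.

After the first burn: m = 12200 × exp(−830/8370.0) = 12200 × 0.90559 = 11,048.2 kg.
After the second burn: m = 11,048.2 × exp(−950/8370.0) = 11,048.2 × 0.89270 = 9,862.73 kg.

final mass ≈ 9860 kg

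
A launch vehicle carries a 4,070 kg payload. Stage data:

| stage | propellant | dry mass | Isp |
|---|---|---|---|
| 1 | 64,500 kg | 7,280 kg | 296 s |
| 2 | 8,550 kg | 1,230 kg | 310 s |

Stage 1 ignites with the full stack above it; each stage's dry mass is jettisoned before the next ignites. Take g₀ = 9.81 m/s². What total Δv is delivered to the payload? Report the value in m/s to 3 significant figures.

Ignition mass of stage 1 = 64,500+7,280 + 8,550+1,230 + 4,070 = 85,630 kg.
Stage 1: m₀ = 85,630 kg, m_f = 85,630 − 64,500 = 21,130 kg; Δv = 296×9.81×ln(4.053) = 2903.8×1.3993 ≈ 4063 m/s.
Stage 2: m₀ = 13,850 kg, m_f = 13,850 − 8,550 = 5,300 kg; Δv = 310×9.81×ln(2.613) = 3041.1×0.9606 ≈ 2921 m/s.
Total Δv = 4063 + 2921 = 6984 m/s.

Δv ≈ 6980 m/s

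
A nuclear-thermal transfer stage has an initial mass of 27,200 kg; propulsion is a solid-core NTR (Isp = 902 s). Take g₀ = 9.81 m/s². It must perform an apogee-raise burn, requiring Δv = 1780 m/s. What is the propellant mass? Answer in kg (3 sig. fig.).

propellant mass ≈ 4960 kg

v_e = Isp · g₀ = 902 × 9.81 = 8848.6 m/s.
Using Δv = v_e ln(m₀/m_f): m₀/m_f = exp(Δv / v_e) = exp(1780 / 8848.6) = exp(0.2012) = 1.2228.
m_f = 27,200 / 1.2228 = 22,244 kg, so propellant = m₀ − m_f = 27,200 − 22,244 = 4,956 kg.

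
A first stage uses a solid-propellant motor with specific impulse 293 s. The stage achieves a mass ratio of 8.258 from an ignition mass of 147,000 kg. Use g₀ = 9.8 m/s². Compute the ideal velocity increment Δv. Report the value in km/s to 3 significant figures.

v_e = Isp · g₀ = 293 × 9.8 = 2871.4 m/s.
Rocket equation: Δv = v_e · ln(8.258) = 2871.4 × 2.1112 ≈ 6062.0 m/s.

Δv ≈ 6.06 km/s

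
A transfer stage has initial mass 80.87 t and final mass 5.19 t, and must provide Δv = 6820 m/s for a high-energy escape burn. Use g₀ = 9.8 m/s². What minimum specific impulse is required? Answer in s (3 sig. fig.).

ln(m₀/m_f) = ln(80870/5190) = ln(15.58) = 2.7461.
v_e = Δv / ln(m₀/m_f) = 6820 / 2.7461 = 2483.5 m/s.
Isp = v_e / g₀ = 2483.5 / 9.8 = 253.4 s.

Isp ≈ 253 s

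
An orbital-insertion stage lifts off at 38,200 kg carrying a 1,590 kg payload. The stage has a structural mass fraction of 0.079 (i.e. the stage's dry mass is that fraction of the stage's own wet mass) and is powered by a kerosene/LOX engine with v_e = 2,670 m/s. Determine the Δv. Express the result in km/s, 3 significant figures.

Δv ≈ 5.72 km/s

Stage wet mass = m₀ − payload = 38,200 − 1,590 = 36,610 kg.
Stage dry mass = ε × stage wet mass = 0.079 × 36,610 = 2,892.19 kg.
Burnout mass m_f = stage dry + payload = 2,892.19 + 1,590 = 4,482.19 kg.
Δv = v_e · ln(38,200/4,482.19) = 2670.0 × ln(8.523) = 2670.0 × 2.1427 ≈ 5721 m/s.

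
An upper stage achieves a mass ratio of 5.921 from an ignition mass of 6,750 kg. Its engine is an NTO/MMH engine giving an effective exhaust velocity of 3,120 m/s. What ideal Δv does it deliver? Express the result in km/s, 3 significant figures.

From the ideal rocket equation, Δv = v_e · ln(5.921) = 3120.0 × 1.7785 ≈ 5548.9 m/s.

Δv ≈ 5.55 km/s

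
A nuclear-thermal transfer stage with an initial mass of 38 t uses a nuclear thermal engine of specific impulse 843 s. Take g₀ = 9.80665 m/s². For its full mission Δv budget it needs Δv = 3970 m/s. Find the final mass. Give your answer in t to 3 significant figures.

v_e = Isp · g₀ = 843 × 9.80665 = 8267.0 m/s.
m₀/m_f = exp(Δv / v_e) = exp(3970 / 8267.0) = exp(0.4802) = 1.6164.
m_f = m₀ / 1.6164 = 38 / 1.6164 = 23.509 t.

final mass ≈ 23.5 t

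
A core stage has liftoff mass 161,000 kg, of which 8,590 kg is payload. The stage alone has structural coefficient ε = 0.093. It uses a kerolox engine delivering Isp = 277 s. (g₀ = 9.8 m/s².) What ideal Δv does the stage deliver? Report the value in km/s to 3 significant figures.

Stage wet mass = m₀ − payload = 161,000 − 8,590 = 152,410 kg.
Stage dry mass = ε × stage wet mass = 0.093 × 152,410 = 14,174.1 kg.
Burnout mass m_f = stage dry + payload = 14,174.1 + 8,590 = 22,764.1 kg.
v_e = Isp · g₀ = 277 × 9.8 = 2714.6 m/s.
By the Tsiolkovsky rocket equation, Δv = v_e · ln(161,000/22,764.1) = 2714.6 × ln(7.073) = 2714.6 × 1.9562 ≈ 5310 m/s.

Δv ≈ 5.31 km/s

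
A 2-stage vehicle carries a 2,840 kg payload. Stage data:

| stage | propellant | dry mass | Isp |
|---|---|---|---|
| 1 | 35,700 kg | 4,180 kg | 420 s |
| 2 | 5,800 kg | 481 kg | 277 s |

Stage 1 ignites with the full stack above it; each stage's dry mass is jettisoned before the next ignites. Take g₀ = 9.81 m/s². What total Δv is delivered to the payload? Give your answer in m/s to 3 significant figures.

Δv ≈ 8120 m/s

Ignition mass of stage 1 = 35,700+4,180 + 5,800+481 + 2,840 = 49,001 kg.
Stage 1: m₀ = 49,001 kg, m_f = 49,001 − 35,700 = 13,301 kg; Δv = 420×9.81×ln(3.684) = 4120.2×1.3040 ≈ 5373 m/s.
Stage 2: m₀ = 9,121 kg, m_f = 9,121 − 5,800 = 3,321 kg; Δv = 277×9.81×ln(2.746) = 2717.4×1.0103 ≈ 2745 m/s.
Total Δv = 5373 + 2745 = 8118 m/s.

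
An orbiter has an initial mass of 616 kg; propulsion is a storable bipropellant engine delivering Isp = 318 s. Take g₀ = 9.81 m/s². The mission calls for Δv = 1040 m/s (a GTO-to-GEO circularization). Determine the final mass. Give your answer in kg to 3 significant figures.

v_e = Isp · g₀ = 318 × 9.81 = 3119.6 m/s.
m₀/m_f = exp(Δv / v_e) = exp(1040 / 3119.6) = exp(0.3334) = 1.3957.
m_f = m₀ / 1.3957 = 616 / 1.3957 = 441.356 kg.

final mass ≈ 441 kg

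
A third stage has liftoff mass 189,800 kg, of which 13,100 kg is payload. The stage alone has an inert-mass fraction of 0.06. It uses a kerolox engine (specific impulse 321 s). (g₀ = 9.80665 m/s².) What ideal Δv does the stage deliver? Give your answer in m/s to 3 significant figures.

Stage wet mass = m₀ − payload = 189,800 − 13,100 = 176,700 kg.
Stage dry mass = ε × stage wet mass = 0.06 × 176,700 = 10,602 kg.
Burnout mass m_f = stage dry + payload = 10,602 + 13,100 = 23,702 kg.
v_e = Isp · g₀ = 321 × 9.80665 = 3147.9 m/s.
From the ideal rocket equation, Δv = v_e · ln(189,800/23,702) = 3147.9 × ln(8.008) = 3147.9 × 2.0804 ≈ 6549 m/s.

Δv ≈ 6550 m/s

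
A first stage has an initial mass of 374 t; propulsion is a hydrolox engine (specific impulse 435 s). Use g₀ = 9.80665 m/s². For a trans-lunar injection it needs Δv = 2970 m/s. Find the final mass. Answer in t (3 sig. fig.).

final mass ≈ 186 t

v_e = Isp · g₀ = 435 × 9.80665 = 4265.9 m/s.
m₀/m_f = exp(Δv / v_e) = exp(2970 / 4265.9) = exp(0.6962) = 2.0062.
m_f = m₀ / 2.0062 = 374 / 2.0062 = 186.422 t.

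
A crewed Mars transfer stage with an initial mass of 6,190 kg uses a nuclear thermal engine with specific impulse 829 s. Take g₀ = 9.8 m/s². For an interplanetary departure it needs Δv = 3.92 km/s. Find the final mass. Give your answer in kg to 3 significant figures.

v_e = Isp · g₀ = 829 × 9.8 = 8124.2 m/s.
By the Tsiolkovsky rocket equation, m₀/m_f = exp(Δv / v_e) = exp(3920 / 8124.2) = exp(0.4825) = 1.6201.
m_f = m₀ / 1.6201 = 6,190 / 1.6201 = 3,820.75 kg.

final mass ≈ 3820 kg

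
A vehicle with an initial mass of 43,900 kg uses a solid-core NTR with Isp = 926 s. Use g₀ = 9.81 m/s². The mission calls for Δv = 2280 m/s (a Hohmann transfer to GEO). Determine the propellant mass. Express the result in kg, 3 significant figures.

v_e = Isp · g₀ = 926 × 9.81 = 9084.1 m/s.
Using Δv = v_e ln(m₀/m_f): m₀/m_f = exp(Δv / v_e) = exp(2280 / 9084.1) = exp(0.2510) = 1.2853.
m_f = 43,900 / 1.2853 = 34,155.5 kg, so propellant = m₀ − m_f = 43,900 − 34,155.5 = 9,744.5 kg.

propellant mass ≈ 9740 kg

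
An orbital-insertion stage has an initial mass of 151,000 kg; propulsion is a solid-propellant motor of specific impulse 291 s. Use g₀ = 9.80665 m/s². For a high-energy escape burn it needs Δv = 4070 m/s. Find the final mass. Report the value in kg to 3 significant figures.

final mass ≈ 36300 kg

v_e = Isp · g₀ = 291 × 9.80665 = 2853.7 m/s.
From the ideal rocket equation, m₀/m_f = exp(Δv / v_e) = exp(4070 / 2853.7) = exp(1.4262) = 4.1629.
m_f = m₀ / 4.1629 = 151,000 / 4.1629 = 36,272.8 kg.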